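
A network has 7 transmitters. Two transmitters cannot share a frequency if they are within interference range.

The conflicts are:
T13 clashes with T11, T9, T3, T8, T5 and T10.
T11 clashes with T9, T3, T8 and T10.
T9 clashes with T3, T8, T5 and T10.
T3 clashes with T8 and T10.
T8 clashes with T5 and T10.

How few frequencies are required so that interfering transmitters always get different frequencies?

T13, T11, T9, T3, T8, T10 are mutually in conflict, so at least 6 frequencies are needed.
A valid assignment using 6 frequencies: T13=3, T11=6, T9=1, T3=4, T8=2, T5=4, T10=5. Each listed conflict is separated.

6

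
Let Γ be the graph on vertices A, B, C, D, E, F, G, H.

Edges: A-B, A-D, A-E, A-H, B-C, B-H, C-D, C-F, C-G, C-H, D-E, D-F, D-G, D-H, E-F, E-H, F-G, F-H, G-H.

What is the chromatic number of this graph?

5

C, D, F, G, H are mutually adjacent (a clique of size 5), so at least 5 colors are needed.
One proper 5-coloring: A=yellow, B=blue, C=green, D=blue, E=green, F=yellow, G=purple, H=red. Each edge has distinct colors on its endpoints.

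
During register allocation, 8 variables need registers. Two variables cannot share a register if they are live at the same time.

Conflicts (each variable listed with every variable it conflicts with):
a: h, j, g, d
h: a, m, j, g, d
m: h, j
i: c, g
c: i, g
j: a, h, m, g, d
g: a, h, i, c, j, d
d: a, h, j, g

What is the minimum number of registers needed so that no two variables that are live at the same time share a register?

5

a, h, j, g, d pairwise conflict, so at least 5 registers are needed.
5 registers suffice: a=4, h=3, m=1, i=2, c=3, j=2, g=1, d=5. Each listed conflict is separated.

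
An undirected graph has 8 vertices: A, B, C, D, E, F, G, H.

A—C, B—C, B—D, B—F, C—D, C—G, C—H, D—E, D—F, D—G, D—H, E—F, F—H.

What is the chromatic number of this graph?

3

B, C, D form a triangle, so at least 3 colors are needed.
3 colors suffice: color 1 → {A, D}; color 2 → {C, F}; color 3 → {B, E, G, H}. No two adjacent vertices share a color.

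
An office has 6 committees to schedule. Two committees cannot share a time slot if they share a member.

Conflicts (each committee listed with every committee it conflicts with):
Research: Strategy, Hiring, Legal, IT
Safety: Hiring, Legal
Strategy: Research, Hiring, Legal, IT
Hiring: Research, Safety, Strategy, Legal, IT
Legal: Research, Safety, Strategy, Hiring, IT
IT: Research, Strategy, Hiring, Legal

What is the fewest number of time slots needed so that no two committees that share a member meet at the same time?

5

Research, Strategy, Hiring, Legal, IT pairwise conflict, so at least 5 time slots are needed.
5 time slots suffice: time slot 1 → {Legal}; time slot 2 → {Hiring}; time slot 3 → {Research, Safety}; time slot 4 → {Strategy}; time slot 5 → {IT}. Every pair that conflicts lands in different time slots.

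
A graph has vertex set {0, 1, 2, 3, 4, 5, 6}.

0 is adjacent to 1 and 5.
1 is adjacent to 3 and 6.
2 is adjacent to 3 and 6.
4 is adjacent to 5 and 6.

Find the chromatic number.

3

The cycle 4-5-0-1-6-4 has odd length 5, so it cannot be 2-colored; at least 3 colors are needed.
3 colors suffice: color red → {1, 2, 5}; color blue → {0, 3, 6}; color green → {4}. No two adjacent vertices share a color.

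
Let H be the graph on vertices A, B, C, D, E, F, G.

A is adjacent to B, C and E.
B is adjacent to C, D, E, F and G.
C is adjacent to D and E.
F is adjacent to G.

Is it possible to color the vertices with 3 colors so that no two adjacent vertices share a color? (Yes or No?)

No

A, B, C, E form a clique, so at least 4 colors are needed.
So 3 colors are not enough.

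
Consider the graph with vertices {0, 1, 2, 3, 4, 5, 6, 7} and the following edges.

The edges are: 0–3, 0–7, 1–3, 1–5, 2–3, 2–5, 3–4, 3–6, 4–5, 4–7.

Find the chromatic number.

0 and 3 are adjacent, so at least 2 colors are needed.
A valid assignment using 2 colors: 0=blue, 1=blue, 2=blue, 3=red, 4=blue, 5=red, 6=blue, 7=red. No two adjacent vertices share a color.

2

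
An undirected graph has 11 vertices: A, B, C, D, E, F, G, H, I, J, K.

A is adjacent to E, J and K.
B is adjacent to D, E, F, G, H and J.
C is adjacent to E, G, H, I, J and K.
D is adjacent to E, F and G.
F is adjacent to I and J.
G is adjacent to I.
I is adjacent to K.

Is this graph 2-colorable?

B, D, F are mutually adjacent, so at least 3 colors are needed.
So 2 colors are not enough.

No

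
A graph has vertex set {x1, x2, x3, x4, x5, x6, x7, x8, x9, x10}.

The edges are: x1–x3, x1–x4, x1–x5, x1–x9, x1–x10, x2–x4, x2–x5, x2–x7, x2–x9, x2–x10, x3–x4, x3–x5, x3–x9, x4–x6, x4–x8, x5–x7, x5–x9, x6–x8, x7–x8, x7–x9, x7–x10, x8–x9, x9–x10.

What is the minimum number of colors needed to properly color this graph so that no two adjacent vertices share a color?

x2, x5, x7, x9 form a clique, so at least 4 colors are needed.
4 colors suffice: color R → {x4, x9}; color B → {x1, x6, x7}; color G → {x5, x8, x10}; color Y → {x2, x3}. Every edge joins two different colors.

4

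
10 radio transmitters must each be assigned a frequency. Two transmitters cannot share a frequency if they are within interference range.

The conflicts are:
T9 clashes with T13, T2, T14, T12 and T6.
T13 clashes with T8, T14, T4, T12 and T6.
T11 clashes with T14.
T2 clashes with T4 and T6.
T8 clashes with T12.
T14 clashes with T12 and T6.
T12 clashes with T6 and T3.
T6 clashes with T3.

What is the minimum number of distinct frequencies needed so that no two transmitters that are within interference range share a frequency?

T9, T13, T14, T12, T6 are mutually in conflict, so at least 5 frequencies are needed.
Using 5 frequencies: T9=5, T13=1, T11=1, T2=1, T8=3, T14=4, T4=2, T12=2, T6=3, T3=1. Every pair that conflicts lands in different frequencies.

5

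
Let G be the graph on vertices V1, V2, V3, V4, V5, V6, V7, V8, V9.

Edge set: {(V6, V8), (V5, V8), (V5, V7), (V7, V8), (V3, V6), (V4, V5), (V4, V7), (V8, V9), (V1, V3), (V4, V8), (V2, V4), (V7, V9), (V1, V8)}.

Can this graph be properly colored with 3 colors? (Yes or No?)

No

V4, V5, V7, V8 are mutually adjacent (a clique of size 4), so at least 4 colors are needed.
So 3 colors are not enough.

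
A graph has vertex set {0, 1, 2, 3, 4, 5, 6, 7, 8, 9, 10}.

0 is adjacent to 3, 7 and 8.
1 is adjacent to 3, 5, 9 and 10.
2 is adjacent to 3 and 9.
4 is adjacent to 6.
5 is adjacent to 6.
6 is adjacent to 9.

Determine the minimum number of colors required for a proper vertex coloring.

2 and 3 are adjacent, so at least 2 colors are needed.
2 colors suffice: color a → {0, 1, 2, 6}; color b → {3, 4, 5, 7, 8, 9, 10}. Each edge has distinct colors on its endpoints.

2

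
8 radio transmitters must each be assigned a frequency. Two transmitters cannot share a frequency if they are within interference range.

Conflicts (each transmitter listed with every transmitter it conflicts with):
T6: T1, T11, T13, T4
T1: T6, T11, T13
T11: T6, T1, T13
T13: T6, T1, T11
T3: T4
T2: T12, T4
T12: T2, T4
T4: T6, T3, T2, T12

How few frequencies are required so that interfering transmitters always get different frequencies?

4

T6, T1, T11, T13 pairwise conflict, so at least 4 frequencies are needed.
4 frequencies suffice: T6=2, T1=1, T11=4, T13=3, T3=2, T2=2, T12=3, T4=1. Each listed conflict is separated.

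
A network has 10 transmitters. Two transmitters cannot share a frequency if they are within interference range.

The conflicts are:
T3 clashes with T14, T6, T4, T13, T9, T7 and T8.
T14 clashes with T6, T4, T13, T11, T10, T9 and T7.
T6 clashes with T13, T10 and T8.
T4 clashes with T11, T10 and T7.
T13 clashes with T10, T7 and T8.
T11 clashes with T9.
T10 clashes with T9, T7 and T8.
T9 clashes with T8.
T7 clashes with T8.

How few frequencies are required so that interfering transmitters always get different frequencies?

T14, T6, T13, T10 are mutually in conflict, so at least 4 frequencies are needed.
4 frequencies suffice: frequency 1 → {T14, T8}; frequency 2 → {T3, T11, T10}; frequency 3 → {T4, T13, T9}; frequency 4 → {T6, T7}. Every pair that conflicts lands in different frequencies.

4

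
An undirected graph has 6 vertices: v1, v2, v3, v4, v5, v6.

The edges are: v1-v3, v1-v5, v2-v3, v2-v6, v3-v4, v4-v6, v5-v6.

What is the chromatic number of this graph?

3

The cycle v1-v5-v6-v4-v3-v1 has odd length 5, so it cannot be 2-colored; at least 3 colors are needed.
3 colors suffice: color 1 → {v3, v6}; color 2 → {v2, v4, v5}; color 3 → {v1}. Every edge joins two different colors.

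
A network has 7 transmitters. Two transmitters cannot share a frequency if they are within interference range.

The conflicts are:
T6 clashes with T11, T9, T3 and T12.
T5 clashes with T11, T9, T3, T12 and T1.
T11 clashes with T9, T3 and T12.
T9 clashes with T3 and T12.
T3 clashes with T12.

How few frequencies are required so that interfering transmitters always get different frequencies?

5

T6, T11, T9, T3, T12 pairwise conflict, so at least 5 frequencies are needed.
5 frequencies suffice: frequency 1 → {T3, T1}; frequency 2 → {T11}; frequency 3 → {T12}; frequency 4 → {T6, T5}; frequency 5 → {T9}. Each listed conflict is separated.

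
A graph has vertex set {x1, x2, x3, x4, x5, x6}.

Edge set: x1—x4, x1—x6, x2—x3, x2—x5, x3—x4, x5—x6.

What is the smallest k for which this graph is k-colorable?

2

x1 and x4 are adjacent, so at least 2 colors are needed.
2 colors suffice: color R → {x2, x4, x6}; color B → {x1, x3, x5}. No two adjacent vertices share a color.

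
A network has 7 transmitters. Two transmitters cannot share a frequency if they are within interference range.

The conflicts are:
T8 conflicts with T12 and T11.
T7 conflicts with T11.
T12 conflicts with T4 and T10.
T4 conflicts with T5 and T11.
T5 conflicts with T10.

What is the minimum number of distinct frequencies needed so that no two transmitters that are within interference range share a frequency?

2

T4 and T11 conflict, so at least 2 frequencies are needed.
A valid assignment using 2 frequencies: T8=2, T7=2, T12=1, T4=2, T5=1, T10=2, T11=1. Each listed conflict is separated.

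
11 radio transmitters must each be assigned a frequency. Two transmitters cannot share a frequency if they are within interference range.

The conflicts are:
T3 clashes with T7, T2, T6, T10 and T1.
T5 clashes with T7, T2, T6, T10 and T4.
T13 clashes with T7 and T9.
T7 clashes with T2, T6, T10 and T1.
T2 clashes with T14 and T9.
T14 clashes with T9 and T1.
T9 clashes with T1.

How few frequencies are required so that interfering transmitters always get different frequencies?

T5, T7, T6 are mutually in conflict, so at least 3 frequencies are needed.
3 frequencies suffice: frequency 1 → {T7, T9, T4}; frequency 2 → {T3, T5, T13, T14}; frequency 3 → {T2, T6, T10, T1}. No two conflicting transmitters share a frequency.

3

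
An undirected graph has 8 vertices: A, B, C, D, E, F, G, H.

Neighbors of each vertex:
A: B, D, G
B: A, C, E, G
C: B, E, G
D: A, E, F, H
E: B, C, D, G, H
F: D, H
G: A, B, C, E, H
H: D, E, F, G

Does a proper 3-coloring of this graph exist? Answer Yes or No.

B, C, E, G are pairwise adjacent (a clique of size 4), so at least 4 colors are needed.
So 3 colors are not enough.

No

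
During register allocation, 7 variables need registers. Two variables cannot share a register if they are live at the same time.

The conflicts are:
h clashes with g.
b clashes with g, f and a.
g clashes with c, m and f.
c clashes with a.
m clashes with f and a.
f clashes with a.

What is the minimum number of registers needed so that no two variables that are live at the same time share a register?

3

b, g, f are mutually in conflict, so at least 3 registers are needed.
Using 3 registers: h=2, b=3, g=1, c=2, m=3, f=2, a=1. Each listed conflict is separated.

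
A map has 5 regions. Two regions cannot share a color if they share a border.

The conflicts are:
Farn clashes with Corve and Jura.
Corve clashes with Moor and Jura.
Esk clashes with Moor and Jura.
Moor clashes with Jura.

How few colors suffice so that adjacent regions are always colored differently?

3

Farn, Corve, Jura all conflict with each other, so at least 3 colors are needed.
3 colors suffice: color 1 → {Jura}; color 2 → {Farn, Moor}; color 3 → {Corve, Esk}. No two conflicting regions share a color.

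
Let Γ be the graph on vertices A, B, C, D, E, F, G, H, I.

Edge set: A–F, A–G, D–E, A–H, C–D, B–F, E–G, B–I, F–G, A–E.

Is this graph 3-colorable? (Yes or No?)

Yes

The chromatic number is 3. A, E, G are mutually adjacent, so at least 3 colors are needed.
3 colors suffice: A=red, B=red, C=blue, D=red, E=blue, F=blue, G=green, H=blue, I=blue.
That is already a proper 3-coloring.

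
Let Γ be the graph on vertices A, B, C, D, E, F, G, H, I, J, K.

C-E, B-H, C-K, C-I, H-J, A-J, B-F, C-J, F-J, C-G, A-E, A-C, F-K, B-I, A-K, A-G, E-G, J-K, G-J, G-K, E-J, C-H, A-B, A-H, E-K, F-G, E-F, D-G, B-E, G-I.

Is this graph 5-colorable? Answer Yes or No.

No

A, C, E, G, J, K are mutually adjacent (a clique of size 6), so at least 6 colors are needed.
So 5 colors are not enough.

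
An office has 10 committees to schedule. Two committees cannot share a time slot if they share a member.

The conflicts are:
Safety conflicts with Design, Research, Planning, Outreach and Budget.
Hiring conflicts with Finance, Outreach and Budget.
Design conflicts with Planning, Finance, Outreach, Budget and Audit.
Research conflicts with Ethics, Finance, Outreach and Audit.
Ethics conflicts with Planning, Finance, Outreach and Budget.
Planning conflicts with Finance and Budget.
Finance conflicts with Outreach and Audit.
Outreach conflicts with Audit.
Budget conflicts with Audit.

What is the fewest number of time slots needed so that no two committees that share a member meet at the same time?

4

Safety, Design, Planning, Budget all conflict with each other, so at least 4 time slots are needed.
Using 4 time slots: Safety=4, Hiring=3, Design=3, Research=3, Ethics=4, Planning=2, Finance=1, Outreach=2, Budget=1, Audit=4. No two conflicting committees share a time slot.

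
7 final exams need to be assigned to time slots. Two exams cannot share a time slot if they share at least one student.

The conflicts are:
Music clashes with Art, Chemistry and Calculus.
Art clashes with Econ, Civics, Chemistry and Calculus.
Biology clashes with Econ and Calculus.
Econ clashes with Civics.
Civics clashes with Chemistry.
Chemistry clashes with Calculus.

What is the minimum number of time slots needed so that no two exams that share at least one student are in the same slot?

4

Music, Art, Chemistry, Calculus all conflict with each other, so at least 4 time slots are needed.
4 time slots suffice: time slot 1 → {Art, Biology}; time slot 2 → {Econ, Chemistry}; time slot 3 → {Civics, Calculus}; time slot 4 → {Music}. Every pair that conflicts lands in different time slots.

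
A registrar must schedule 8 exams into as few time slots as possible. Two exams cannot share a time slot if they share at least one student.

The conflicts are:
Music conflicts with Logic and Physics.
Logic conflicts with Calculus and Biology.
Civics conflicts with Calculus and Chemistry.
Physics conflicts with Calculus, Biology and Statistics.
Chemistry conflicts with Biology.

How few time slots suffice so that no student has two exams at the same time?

The cycle Chemistry-Civics-Calculus-Physics-Biology-Chemistry has odd length 5, so it cannot be 2-colored; at least 3 time slots are needed.
3 time slots suffice: time slot 1 → {Logic, Civics, Physics}; time slot 2 → {Music, Calculus, Biology, Statistics}; time slot 3 → {Chemistry}. No two conflicting exams share a time slot.

3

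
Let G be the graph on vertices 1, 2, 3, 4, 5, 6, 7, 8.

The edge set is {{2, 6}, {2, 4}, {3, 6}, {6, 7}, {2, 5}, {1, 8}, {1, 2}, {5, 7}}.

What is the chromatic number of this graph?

2

2 and 4 are adjacent, so at least 2 colors are needed.
A valid assignment using 2 colors: 1=b, 2=a, 3=a, 4=b, 5=b, 6=b, 7=a, 8=a. Every edge joins two different colors.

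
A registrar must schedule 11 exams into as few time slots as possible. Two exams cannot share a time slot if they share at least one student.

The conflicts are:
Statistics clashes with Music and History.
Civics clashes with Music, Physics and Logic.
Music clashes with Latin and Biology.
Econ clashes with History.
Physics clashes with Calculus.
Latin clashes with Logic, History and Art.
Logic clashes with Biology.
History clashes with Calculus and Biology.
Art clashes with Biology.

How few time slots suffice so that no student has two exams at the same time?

Latin and Art conflict, so at least 2 time slots are needed.
2 time slots suffice: Statistics=2, Civics=2, Music=1, Econ=2, Physics=1, Latin=2, Logic=1, History=1, Art=1, Calculus=2, Biology=2. No two conflicting exams share a time slot.

2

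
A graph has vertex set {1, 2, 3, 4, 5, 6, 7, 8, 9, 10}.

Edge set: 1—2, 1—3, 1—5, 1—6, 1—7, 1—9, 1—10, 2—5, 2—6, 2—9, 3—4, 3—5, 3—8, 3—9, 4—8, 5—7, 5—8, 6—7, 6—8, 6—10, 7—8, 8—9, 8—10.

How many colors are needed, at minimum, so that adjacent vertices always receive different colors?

3, 4, 8 are mutually adjacent, so at least 3 colors are needed.
3 colors suffice: 1=red, 2=blue, 3=blue, 4=green, 5=green, 6=green, 7=blue, 8=red, 9=green, 10=blue. Each edge has distinct colors on its endpoints.

3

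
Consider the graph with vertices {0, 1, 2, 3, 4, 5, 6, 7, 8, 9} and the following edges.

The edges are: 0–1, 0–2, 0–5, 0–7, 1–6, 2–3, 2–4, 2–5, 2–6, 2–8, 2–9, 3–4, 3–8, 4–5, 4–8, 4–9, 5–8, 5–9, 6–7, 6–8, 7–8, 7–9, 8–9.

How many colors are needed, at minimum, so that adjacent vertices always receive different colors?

2, 4, 5, 8, 9 are mutually adjacent (a clique of size 5), so at least 5 colors are needed.
A valid assignment using 5 colors: 0=a, 1=b, 2=b, 3=d, 4=c, 5=e, 6=c, 7=b, 8=a, 9=d. Each edge has distinct colors on its endpoints.

5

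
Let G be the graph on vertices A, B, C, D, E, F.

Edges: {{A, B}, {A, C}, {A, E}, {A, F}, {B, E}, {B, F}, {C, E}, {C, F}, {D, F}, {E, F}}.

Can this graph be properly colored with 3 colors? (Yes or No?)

A, B, E, F are mutually adjacent (a clique of size 4), so at least 4 colors are needed.
So 3 colors are not enough.

No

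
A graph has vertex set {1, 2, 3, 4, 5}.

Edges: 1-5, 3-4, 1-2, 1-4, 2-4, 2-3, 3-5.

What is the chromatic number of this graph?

2, 3, 4 form a triangle, so at least 3 colors are needed.
3 colors suffice: color red → {1, 3}; color blue → {2, 5}; color green → {4}. Every edge joins two different colors.

3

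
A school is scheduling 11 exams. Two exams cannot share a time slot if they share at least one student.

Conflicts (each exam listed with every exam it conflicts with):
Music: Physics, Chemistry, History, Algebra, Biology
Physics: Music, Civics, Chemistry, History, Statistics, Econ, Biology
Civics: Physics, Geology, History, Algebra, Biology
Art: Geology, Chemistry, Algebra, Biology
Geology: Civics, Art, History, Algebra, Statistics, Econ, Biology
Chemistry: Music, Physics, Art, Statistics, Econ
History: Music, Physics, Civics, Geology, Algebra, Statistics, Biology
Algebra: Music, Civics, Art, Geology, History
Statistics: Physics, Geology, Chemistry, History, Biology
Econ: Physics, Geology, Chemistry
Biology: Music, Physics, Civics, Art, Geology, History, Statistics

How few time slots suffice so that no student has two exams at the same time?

Civics, Geology, History, Algebra are mutually in conflict, so at least 4 time slots are needed.
A valid assignment using 4 time slots: Music=4, Physics=1, Civics=4, Art=3, Geology=1, Chemistry=2, History=3, Algebra=2, Statistics=4, Econ=3, Biology=2. Each listed conflict is separated.

4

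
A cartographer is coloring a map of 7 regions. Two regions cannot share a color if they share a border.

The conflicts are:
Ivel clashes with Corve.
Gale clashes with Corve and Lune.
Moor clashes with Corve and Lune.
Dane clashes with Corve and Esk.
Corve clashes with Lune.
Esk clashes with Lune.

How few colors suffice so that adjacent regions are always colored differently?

3

Moor, Corve, Lune all conflict with each other, so at least 3 colors are needed.
3 colors suffice: Ivel=2, Gale=3, Moor=3, Dane=2, Corve=1, Esk=1, Lune=2. No two conflicting regions share a color.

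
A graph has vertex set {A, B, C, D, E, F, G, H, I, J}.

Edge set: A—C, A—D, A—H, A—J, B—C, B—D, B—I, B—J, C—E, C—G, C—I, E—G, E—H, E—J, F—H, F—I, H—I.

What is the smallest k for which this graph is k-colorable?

3

F, H, I form a triangle, so at least 3 colors are needed.
One proper 3-coloring: A=2, B=3, C=1, D=1, E=2, F=3, G=3, H=1, I=2, J=1. Each edge has distinct colors on its endpoints.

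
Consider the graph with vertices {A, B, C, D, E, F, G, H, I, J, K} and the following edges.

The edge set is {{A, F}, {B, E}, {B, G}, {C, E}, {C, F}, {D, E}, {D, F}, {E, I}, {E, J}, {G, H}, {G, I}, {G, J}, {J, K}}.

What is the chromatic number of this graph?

2

D and F are adjacent, so at least 2 colors are needed.
One proper 2-coloring: A=blue, B=blue, C=blue, D=blue, E=red, F=red, G=red, H=blue, I=blue, J=blue, K=red. Every edge joins two different colors.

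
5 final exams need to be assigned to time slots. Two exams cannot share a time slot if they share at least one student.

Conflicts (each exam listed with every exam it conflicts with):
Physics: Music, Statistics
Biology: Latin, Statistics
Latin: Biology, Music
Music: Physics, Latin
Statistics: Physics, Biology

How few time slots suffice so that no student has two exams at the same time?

3

The cycle Physics-Statistics-Biology-Latin-Music-Physics has odd length 5, so it cannot be 2-colored; at least 3 time slots are needed.
3 time slots suffice: time slot 1 → {Biology, Music}; time slot 2 → {Latin, Statistics}; time slot 3 → {Physics}. Each listed conflict is separated.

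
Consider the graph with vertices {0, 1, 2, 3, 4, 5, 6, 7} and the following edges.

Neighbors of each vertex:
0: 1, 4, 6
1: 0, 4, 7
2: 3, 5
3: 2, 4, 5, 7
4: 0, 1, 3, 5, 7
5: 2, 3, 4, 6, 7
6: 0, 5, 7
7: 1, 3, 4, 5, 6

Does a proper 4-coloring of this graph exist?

The chromatic number is 4. 3, 4, 5, 7 form a clique, so at least 4 colors are needed.
4 colors suffice: color a → {0, 2, 7}; color b → {1, 5}; color c → {4, 6}; color d → {3}.
That is already a proper 4-coloring.

Yes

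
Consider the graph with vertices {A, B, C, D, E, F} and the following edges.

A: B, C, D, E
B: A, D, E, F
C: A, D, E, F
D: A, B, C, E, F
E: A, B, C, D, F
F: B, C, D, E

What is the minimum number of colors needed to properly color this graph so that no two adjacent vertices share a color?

4

A, B, D, E are mutually adjacent (a clique of size 4), so at least 4 colors are needed.
A valid assignment using 4 colors: A=3, B=4, C=4, D=2, E=1, F=3. No two adjacent vertices share a color.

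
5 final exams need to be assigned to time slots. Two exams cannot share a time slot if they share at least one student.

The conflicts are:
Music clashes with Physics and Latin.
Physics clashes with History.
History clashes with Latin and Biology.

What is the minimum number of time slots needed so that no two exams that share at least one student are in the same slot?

Physics and History conflict, so at least 2 time slots are needed.
2 time slots suffice: Music=1, Physics=2, History=1, Latin=2, Biology=2. No two conflicting exams share a time slot.

2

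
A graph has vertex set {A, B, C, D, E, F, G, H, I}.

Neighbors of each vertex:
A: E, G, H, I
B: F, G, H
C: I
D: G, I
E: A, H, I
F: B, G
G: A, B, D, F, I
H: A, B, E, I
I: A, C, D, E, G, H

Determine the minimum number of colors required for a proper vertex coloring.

A, E, H, I are mutually adjacent (a clique of size 4), so at least 4 colors are needed.
A valid assignment using 4 colors: A=3, B=1, C=2, D=3, E=4, F=3, G=2, H=2, I=1. Each edge has distinct colors on its endpoints.

4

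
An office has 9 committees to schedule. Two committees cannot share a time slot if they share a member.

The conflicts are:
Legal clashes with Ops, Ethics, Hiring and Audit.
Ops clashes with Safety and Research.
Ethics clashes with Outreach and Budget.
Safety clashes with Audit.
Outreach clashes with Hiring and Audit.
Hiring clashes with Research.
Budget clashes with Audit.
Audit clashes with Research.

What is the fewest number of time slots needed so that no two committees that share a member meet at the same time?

Hiring and Research conflict, so at least 2 time slots are needed.
Using 2 time slots: Legal=2, Ops=1, Ethics=1, Safety=2, Outreach=2, Hiring=1, Budget=2, Audit=1, Research=2. Each listed conflict is separated.

2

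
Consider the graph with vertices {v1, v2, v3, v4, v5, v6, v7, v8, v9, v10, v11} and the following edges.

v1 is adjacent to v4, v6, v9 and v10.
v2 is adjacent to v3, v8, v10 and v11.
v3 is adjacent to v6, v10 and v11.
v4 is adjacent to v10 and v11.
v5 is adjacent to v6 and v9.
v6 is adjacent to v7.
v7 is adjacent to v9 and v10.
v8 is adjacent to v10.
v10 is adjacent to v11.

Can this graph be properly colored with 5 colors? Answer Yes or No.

The chromatic number is 4. v2, v3, v10, v11 are pairwise adjacent (a clique of size 4), so at least 4 colors are needed.
A valid assignment using 4 colors: v1=2, v2=2, v3=3, v4=3, v5=2, v6=1, v7=2, v8=3, v9=1, v10=1, v11=4.
Since 5 ≥ 4, a proper 5-coloring certainly exists.

Yes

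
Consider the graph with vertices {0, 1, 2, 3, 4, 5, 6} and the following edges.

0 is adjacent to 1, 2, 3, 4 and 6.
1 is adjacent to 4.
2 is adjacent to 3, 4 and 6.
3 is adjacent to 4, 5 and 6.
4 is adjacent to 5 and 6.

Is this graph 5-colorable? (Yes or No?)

Yes

The chromatic number is 5. 0, 2, 3, 4, 6 are mutually adjacent (a clique of size 5), so at least 5 colors are needed.
5 colors suffice: color red → {4}; color blue → {0, 5}; color green → {1, 3}; color yellow → {2}; color purple → {6}.
That is already a proper 5-coloring.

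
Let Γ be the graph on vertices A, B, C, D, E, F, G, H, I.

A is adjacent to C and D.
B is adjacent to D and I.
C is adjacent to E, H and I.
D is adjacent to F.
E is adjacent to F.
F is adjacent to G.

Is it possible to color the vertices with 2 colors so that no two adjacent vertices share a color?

The cycle A-C-E-F-D-A has odd length 5, so it cannot be 2-colored; at least 3 colors are needed.
So 2 colors are not enough.

No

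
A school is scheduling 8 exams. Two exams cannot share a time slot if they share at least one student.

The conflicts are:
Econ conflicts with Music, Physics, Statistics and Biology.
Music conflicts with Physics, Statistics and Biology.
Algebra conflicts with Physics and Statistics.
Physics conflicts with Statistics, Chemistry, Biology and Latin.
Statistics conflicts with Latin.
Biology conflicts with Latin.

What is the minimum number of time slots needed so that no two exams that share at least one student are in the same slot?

4

Econ, Music, Physics, Biology are mutually in conflict, so at least 4 time slots are needed.
Using 4 time slots: Econ=3, Music=4, Algebra=3, Physics=1, Statistics=2, Chemistry=2, Biology=2, Latin=3. Each listed conflict is separated.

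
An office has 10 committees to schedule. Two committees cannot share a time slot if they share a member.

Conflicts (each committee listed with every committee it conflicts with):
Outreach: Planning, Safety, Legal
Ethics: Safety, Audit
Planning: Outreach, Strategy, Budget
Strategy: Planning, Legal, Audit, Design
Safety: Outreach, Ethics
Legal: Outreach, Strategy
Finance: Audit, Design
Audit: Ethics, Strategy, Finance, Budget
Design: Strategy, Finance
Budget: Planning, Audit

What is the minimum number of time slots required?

Finance and Audit conflict, so at least 2 time slots are needed.
Using 2 time slots: Outreach=2, Ethics=2, Planning=1, Strategy=2, Safety=1, Legal=1, Finance=2, Audit=1, Design=1, Budget=2. Every pair that conflicts lands in different time slots.

2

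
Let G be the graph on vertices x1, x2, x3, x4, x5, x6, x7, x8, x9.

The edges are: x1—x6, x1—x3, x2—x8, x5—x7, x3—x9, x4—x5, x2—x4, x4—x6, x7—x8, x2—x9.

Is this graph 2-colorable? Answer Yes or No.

No

The cycle x7-x8-x2-x4-x5-x7 has odd length 5, so it cannot be 2-colored; at least 3 colors are needed.
So 2 colors are not enough.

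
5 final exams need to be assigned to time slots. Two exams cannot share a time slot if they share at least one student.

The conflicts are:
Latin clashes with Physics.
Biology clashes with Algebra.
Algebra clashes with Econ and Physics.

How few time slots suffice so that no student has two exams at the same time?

2

Algebra and Physics conflict, so at least 2 time slots are needed.
2 time slots suffice: time slot 1 → {Latin, Algebra}; time slot 2 → {Biology, Econ, Physics}. No two conflicting exams share a time slot.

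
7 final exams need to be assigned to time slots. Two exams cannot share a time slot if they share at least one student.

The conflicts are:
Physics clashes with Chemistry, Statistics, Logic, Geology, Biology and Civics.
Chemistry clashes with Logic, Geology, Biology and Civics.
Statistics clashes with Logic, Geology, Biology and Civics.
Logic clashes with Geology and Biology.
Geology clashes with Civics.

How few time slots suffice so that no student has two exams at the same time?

Physics, Chemistry, Logic, Biology all conflict with each other, so at least 4 time slots are needed.
4 time slots suffice: time slot 1 → {Physics}; time slot 2 → {Geology, Biology}; time slot 3 → {Logic, Civics}; time slot 4 → {Chemistry, Statistics}. Each listed conflict is separated.

4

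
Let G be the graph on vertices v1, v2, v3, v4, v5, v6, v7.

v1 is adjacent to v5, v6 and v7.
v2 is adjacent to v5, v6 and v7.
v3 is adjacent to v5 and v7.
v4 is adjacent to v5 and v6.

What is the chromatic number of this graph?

2

v4 and v6 are adjacent, so at least 2 colors are needed.
2 colors suffice: color 1 → {v5, v6, v7}; color 2 → {v1, v2, v3, v4}. Each edge has distinct colors on its endpoints.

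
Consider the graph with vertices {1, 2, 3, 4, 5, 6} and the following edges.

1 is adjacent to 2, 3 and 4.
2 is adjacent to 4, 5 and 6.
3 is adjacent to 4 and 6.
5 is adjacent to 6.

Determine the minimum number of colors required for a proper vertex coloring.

1, 2, 4 are mutually adjacent, so at least 3 colors are needed.
3 colors suffice: 1=green, 2=red, 3=red, 4=blue, 5=green, 6=blue. Every edge joins two different colors.

3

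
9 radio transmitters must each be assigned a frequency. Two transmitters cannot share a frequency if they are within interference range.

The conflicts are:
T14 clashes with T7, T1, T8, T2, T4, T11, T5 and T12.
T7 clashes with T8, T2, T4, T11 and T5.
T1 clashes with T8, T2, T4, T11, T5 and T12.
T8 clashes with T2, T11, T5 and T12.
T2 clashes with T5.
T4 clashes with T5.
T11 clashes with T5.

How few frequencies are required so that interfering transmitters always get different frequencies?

5

T14, T7, T8, T11, T5 are mutually in conflict, so at least 5 frequencies are needed.
5 frequencies suffice: frequency 1 → {T14}; frequency 2 → {T5, T12}; frequency 3 → {T8, T4}; frequency 4 → {T7, T1}; frequency 5 → {T2, T11}. Every pair that conflicts lands in different frequencies.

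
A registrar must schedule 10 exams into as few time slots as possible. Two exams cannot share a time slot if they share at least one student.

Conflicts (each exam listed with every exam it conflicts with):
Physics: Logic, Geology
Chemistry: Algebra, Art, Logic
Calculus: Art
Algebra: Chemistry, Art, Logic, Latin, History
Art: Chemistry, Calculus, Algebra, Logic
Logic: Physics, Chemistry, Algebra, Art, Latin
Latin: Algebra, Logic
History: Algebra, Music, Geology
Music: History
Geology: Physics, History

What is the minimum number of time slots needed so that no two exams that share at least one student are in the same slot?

4

Chemistry, Algebra, Art, Logic are mutually in conflict, so at least 4 time slots are needed.
A valid assignment using 4 time slots: Physics=3, Chemistry=4, Calculus=1, Algebra=2, Art=3, Logic=1, Latin=3, History=1, Music=2, Geology=2. Every pair that conflicts lands in different time slots.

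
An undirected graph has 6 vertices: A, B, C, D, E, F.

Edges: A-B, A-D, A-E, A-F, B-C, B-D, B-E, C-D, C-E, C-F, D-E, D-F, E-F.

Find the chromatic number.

4

C, D, E, F are mutually adjacent (a clique of size 4), so at least 4 colors are needed.
One proper 4-coloring: A=3, B=4, C=3, D=1, E=2, F=4. Each edge has distinct colors on its endpoints.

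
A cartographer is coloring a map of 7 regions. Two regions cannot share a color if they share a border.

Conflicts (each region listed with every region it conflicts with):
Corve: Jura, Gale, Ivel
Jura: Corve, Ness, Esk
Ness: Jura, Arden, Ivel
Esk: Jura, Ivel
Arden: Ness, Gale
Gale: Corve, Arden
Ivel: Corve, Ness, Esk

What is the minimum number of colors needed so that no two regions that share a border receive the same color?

3

The cycle Corve-Ivel-Ness-Arden-Gale-Corve has odd length 5, so it cannot be 2-colored; at least 3 colors are needed.
3 colors suffice: color 1 → {Corve, Ness, Esk}; color 2 → {Jura, Gale, Ivel}; color 3 → {Arden}. Every pair that conflicts lands in different colors.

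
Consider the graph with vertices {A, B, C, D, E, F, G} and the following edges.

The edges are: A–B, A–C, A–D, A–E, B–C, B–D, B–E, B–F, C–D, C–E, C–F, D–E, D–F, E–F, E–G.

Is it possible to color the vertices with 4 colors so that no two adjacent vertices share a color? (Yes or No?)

No

B, C, D, E, F are mutually adjacent (a clique of size 5), so at least 5 colors are needed.
So 4 colors are not enough.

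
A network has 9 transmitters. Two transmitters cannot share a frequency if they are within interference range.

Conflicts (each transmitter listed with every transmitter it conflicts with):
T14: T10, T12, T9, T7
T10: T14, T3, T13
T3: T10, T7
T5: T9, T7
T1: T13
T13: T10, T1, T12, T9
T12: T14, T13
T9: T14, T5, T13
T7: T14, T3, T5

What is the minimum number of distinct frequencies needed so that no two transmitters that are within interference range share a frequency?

2

T5 and T9 conflict, so at least 2 frequencies are needed.
2 frequencies suffice: frequency 1 → {T14, T3, T5, T13}; frequency 2 → {T10, T1, T12, T9, T7}. No two conflicting transmitters share a frequency.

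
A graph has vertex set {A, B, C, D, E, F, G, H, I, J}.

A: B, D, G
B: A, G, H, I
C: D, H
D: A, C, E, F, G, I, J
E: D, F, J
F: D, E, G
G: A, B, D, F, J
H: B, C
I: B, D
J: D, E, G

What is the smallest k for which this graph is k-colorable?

D, E, F are mutually adjacent, so at least 3 colors are needed.
A valid assignment using 3 colors: A=3, B=1, C=3, D=1, E=2, F=3, G=2, H=2, I=2, J=3. Each edge has distinct colors on its endpoints.

3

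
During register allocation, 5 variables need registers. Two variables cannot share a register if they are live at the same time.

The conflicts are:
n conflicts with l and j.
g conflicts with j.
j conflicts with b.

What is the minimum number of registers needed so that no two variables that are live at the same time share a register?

n and l conflict, so at least 2 registers are needed.
2 registers suffice: register 1 → {l, j}; register 2 → {n, g, b}. No two conflicting variables share a register.

2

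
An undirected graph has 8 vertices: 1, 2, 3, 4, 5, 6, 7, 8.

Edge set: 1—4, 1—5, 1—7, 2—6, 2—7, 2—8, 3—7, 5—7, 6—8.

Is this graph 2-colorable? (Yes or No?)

No

1, 5, 7 form a triangle, so at least 3 colors are needed.
So 2 colors are not enough.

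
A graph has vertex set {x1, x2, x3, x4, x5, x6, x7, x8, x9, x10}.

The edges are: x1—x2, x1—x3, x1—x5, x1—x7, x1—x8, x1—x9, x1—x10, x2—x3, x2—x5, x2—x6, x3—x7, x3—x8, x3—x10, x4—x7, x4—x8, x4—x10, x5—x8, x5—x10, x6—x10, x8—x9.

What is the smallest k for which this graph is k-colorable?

x1, x2, x3 are mutually adjacent, so at least 3 colors are needed.
3 colors suffice: color 1 → {x1, x4, x6}; color 2 → {x3, x5, x9}; color 3 → {x2, x7, x8, x10}. Each edge has distinct colors on its endpoints.

3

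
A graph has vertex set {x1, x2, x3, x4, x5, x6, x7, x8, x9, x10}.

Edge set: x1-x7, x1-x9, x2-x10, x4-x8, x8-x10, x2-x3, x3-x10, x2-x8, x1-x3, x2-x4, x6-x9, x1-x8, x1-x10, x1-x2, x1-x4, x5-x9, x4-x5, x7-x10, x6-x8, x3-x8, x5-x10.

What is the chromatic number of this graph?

5

x1, x2, x3, x8, x10 are mutually adjacent (a clique of size 5), so at least 5 colors are needed.
5 colors suffice: color 1 → {x1, x5, x6}; color 2 → {x4, x9, x10}; color 3 → {x7, x8}; color 4 → {x2}; color 5 → {x3}. Each edge has distinct colors on its endpoints.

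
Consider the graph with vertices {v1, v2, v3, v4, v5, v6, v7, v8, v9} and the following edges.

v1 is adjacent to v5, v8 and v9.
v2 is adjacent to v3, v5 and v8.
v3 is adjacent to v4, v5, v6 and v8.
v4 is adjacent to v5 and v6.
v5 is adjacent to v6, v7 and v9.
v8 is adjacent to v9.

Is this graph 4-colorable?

The chromatic number is 4. v3, v4, v5, v6 are mutually adjacent (a clique of size 4), so at least 4 colors are needed.
4 colors suffice: color 1 → {v5, v8}; color 2 → {v1, v3, v7}; color 3 → {v2, v6, v9}; color 4 → {v4}.
That is already a proper 4-coloring.

Yes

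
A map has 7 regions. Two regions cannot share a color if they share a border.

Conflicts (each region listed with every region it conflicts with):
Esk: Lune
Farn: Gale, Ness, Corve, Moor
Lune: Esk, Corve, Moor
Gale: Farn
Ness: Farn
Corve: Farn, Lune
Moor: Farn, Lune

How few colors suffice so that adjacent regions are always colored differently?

Farn and Corve conflict, so at least 2 colors are needed.
One proper 2-coloring: Esk=2, Farn=1, Lune=1, Gale=2, Ness=2, Corve=2, Moor=2. Every pair that conflicts lands in different colors.

2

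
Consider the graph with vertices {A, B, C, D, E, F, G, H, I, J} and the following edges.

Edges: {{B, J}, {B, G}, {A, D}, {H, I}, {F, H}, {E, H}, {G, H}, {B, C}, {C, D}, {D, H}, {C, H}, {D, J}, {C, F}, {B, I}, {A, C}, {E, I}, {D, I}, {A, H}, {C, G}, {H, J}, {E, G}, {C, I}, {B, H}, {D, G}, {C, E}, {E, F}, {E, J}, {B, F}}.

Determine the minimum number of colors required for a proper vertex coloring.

C, D, H, I are mutually adjacent (a clique of size 4), so at least 4 colors are needed.
4 colors suffice: color 1 → {H}; color 2 → {C, J}; color 3 → {B, D, E}; color 4 → {A, F, G, I}. No two adjacent vertices share a color.

4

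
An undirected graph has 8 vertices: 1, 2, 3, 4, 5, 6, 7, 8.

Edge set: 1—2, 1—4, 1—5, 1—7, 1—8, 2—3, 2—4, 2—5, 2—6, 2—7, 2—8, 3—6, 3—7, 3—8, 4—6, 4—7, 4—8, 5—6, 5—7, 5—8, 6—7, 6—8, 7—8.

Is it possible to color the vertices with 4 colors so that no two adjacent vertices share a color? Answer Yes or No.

No

2, 4, 6, 7, 8 form a clique, so at least 5 colors are needed.
So 4 colors are not enough.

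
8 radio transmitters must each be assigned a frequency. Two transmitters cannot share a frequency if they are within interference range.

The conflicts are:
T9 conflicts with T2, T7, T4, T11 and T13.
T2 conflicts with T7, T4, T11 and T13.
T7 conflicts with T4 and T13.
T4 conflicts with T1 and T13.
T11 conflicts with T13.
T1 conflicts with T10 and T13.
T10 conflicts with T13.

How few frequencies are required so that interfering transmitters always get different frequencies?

5

T9, T2, T7, T4, T13 pairwise conflict, so at least 5 frequencies are needed.
5 frequencies suffice: frequency 1 → {T13}; frequency 2 → {T4, T11, T10}; frequency 3 → {T2, T1}; frequency 4 → {T9}; frequency 5 → {T7}. Each listed conflict is separated.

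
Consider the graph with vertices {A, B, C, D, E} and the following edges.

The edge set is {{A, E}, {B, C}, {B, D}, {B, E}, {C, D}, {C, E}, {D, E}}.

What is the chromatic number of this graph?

4

B, C, D, E form a clique, so at least 4 colors are needed.
One proper 4-coloring: A=2, B=3, C=4, D=2, E=1. No two adjacent vertices share a color.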